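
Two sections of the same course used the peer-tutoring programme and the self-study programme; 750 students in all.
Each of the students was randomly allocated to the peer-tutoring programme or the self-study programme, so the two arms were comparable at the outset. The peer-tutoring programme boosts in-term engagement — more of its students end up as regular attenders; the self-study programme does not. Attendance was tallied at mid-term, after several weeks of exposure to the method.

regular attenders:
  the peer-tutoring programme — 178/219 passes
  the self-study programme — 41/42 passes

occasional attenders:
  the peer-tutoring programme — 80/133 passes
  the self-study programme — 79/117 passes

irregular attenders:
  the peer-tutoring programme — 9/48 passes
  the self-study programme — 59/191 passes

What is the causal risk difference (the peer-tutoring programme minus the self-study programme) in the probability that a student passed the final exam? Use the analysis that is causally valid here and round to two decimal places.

Mid-term attendance is recorded after the teaching method and is itself shifted by it — it sits on the causal path from teaching method to outcome. Conditioning on a mediator would strip out part of the effect we want; the pooled comparison gives the total causal effect.
The causal difference is the pooled difference: 0.667 − 0.511 = +0.156.

+0.16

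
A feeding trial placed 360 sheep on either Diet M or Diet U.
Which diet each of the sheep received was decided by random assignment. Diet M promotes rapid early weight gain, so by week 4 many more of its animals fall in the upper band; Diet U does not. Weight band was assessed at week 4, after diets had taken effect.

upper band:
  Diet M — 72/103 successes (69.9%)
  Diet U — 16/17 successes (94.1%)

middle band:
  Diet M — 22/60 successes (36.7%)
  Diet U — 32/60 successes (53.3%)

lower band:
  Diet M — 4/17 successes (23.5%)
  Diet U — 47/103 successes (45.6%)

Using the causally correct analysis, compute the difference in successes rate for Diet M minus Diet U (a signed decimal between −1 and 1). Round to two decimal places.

+0.02

The distribution of week-4 weight band is itself part of what the diet does — it is an intermediate outcome. Holding it fixed would remove that part of the effect; the total effect is the pooled difference.
The causal difference is the pooled difference: 0.544 − 0.528 = +0.017.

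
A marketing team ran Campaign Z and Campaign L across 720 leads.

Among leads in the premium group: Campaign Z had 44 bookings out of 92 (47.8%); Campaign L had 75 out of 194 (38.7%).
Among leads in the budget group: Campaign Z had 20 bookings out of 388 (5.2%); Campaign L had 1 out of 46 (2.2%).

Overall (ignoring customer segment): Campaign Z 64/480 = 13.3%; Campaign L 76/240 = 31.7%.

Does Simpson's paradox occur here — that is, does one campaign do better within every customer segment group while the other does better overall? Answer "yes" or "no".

Within each customer segment level (premium 47.8% vs 38.7%; budget 5.2% vs 2.2%), Campaign Z has the higher rate every time. Pooled: 13.3% vs 31.7% — Campaign L has the higher rate overall. The two comparisons disagree.

yes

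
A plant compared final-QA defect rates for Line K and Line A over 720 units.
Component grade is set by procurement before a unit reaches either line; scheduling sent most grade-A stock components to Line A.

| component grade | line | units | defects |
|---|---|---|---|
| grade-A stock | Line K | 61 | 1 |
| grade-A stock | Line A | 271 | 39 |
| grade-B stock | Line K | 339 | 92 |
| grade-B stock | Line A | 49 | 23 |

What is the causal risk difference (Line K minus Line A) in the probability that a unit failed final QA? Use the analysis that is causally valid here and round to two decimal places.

Nothing the line does changes component grade; the imbalance is an allocation artefact. With component grade also predicting the outcome, the pooled figure is confounded, and the within-stratum comparison is the causal one.
Adjusting over the population distribution of component grade: 0.461·(0.016−0.144) + 0.539·(0.271−0.469) = -0.166.

-0.17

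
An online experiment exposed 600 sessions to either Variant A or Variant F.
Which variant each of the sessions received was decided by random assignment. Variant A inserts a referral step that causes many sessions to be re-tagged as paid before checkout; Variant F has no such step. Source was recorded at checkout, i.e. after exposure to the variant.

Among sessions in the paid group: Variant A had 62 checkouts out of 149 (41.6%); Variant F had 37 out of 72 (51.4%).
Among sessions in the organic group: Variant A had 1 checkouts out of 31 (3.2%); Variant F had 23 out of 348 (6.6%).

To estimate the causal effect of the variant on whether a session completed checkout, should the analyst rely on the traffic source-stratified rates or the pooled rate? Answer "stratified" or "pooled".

pooled

The traffic source-specific comparison favours Variant F throughout, but the pooled figures favour Variant A. The question is whether to condition on traffic source.
Stratifying would compare variants among sessions the variants themselves sorted into traffic source groups — a form of selection on an intermediate. The unconditioned pooled rates give the total causal effect.
Pooled: Variant A 35.0% vs Variant F 14.3%; Variant A is higher overall.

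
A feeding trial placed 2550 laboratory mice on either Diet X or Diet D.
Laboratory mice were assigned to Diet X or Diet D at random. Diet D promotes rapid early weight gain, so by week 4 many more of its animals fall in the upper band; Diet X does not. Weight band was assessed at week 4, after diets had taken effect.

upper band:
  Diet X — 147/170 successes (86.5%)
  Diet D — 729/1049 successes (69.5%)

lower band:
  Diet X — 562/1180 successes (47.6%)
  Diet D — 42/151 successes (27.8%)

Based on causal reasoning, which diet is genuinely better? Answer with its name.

Within every week-4 weight band level Diet X has the higher rate, yet pooled Diet D does — Simpson's reversal.
Week-4 weight band is recorded after the diet and is itself shifted by it — it sits on the causal path from diet to outcome. Conditioning on a mediator would strip out part of the effect we want; the pooled comparison gives the total causal effect.
Pooled: Diet X 52.5% vs Diet D 64.2%; Diet D is higher overall.

Diet D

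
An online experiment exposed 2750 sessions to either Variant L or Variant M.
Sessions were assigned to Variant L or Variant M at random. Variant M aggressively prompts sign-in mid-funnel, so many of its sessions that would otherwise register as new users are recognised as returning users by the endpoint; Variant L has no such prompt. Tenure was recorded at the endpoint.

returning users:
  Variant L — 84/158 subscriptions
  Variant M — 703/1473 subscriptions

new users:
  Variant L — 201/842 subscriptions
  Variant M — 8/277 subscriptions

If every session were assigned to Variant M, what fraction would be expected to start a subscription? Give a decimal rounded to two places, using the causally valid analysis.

The distribution of user tenure is itself part of what the variant does — it is an intermediate outcome. Holding it fixed would remove that part of the effect; the total effect is the pooled difference.
So P(outcome | do(Variant M)) is just the pooled rate for Variant M: 711/1750 = 0.406.

0.41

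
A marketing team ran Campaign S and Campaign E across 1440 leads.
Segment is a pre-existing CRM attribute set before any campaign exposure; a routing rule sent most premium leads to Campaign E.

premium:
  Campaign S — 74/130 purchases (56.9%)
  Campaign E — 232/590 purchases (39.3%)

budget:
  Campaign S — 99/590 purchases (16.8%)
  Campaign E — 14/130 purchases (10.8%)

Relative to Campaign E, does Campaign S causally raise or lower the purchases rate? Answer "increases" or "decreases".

increases

Nothing the campaign does changes customer segment; the imbalance is an allocation artefact. With customer segment also predicting the outcome, the pooled figure is confounded, and the within-stratum comparison is the causal one.
Within each level — premium: 56.9% vs 39.3%; budget: 16.8% vs 10.8% — Campaign S is higher every time.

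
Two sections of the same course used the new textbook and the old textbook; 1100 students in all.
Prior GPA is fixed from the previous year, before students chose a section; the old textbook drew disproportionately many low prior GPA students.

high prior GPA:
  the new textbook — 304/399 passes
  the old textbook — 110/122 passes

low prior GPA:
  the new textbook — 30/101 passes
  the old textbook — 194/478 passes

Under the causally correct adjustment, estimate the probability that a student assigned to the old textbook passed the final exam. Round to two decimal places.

Prior GPA band differs across teaching methods for reasons unrelated to any effect of the teaching method itself, and it separately predicts the outcome — a classic confounder. We must compare within prior GPA band levels.
Standardising the old textbook to the population prior GPA band mix: 0.474·110/122 + 0.526·194/478 = 0.641.

0.64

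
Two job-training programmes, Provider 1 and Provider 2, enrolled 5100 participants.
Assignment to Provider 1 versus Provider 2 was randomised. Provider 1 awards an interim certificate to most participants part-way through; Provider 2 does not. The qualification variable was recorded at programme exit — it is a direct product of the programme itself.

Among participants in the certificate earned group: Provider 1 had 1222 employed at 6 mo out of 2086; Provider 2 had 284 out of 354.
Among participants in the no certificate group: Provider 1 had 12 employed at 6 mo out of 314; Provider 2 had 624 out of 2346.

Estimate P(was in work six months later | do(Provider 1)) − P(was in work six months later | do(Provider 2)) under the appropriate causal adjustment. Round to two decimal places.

+0.18

Qualification attained during the programme is downstream of the programme. One should not condition on a consequence of treatment, so the overall rates are the right comparison.
The causal difference is the pooled difference: 0.514 − 0.336 = +0.178.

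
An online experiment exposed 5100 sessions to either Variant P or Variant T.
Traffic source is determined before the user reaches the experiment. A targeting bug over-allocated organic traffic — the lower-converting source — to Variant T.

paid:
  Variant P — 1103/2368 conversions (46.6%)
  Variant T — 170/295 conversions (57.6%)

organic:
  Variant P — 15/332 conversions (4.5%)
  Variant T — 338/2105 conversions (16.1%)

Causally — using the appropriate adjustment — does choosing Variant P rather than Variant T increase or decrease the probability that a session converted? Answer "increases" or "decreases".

Variant T is higher inside every traffic source stratum but Variant P is higher in aggregate. Whether to stratify depends on how traffic source relates to the variant.
Traffic source is set before the variant has any effect — it is not caused by the variant — and it independently drives the outcome. That makes it a confounder, so the causal comparison is within traffic source levels.
Within each level — paid: 46.6% vs 57.6%; organic: 4.5% vs 16.1% — Variant T is higher every time.

decreases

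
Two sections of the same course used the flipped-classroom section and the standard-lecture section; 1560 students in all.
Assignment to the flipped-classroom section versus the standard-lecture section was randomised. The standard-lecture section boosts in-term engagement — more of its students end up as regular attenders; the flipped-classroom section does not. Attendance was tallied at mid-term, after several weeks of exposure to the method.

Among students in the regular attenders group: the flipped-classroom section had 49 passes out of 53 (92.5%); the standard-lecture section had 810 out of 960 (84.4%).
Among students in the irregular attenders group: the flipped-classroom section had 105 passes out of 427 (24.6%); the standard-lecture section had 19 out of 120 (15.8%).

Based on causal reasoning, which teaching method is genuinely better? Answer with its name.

The distribution of mid-term attendance is itself part of what the teaching method does — it is an intermediate outcome. Holding it fixed would remove that part of the effect; the total effect is the pooled difference.
Pooled: the flipped-classroom section 32.1% vs the standard-lecture section 76.8%; the standard-lecture section is higher overall.

the standard-lecture section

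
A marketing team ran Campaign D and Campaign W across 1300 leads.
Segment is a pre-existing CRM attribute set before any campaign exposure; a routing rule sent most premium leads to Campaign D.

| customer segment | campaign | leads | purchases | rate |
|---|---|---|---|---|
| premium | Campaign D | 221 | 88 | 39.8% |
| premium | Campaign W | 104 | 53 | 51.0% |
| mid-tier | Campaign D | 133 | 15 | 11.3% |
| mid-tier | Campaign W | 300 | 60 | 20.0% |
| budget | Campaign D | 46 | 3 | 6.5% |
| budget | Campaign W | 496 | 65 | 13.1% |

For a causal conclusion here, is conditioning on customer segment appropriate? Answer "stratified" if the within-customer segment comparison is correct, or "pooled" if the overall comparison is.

Here customer segment is a common cause — it drives both which campaign a case falls under and the outcome. The crude comparison mixes populations; the stratum-specific rates are the causally relevant ones.
Within each level — premium: 39.8% vs 51.0%; mid-tier: 11.3% vs 20.0%; budget: 6.5% vs 13.1% — Campaign W is higher every time.

stratified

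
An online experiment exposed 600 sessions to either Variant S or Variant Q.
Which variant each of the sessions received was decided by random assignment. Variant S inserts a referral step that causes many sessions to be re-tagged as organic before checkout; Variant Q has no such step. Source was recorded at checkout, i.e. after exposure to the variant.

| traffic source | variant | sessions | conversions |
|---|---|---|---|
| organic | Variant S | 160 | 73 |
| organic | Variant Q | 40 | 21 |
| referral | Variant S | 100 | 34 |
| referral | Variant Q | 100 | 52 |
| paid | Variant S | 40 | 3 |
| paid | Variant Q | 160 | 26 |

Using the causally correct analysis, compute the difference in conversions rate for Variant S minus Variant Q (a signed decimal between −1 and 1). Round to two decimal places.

Traffic source lies on the pathway variant → traffic source → outcome, so adjusting for it blocks the indirect effect. For the total causal effect of variant, use the unadjusted pooled rates.
The causal difference is the pooled difference: 0.367 − 0.330 = +0.037.

+0.04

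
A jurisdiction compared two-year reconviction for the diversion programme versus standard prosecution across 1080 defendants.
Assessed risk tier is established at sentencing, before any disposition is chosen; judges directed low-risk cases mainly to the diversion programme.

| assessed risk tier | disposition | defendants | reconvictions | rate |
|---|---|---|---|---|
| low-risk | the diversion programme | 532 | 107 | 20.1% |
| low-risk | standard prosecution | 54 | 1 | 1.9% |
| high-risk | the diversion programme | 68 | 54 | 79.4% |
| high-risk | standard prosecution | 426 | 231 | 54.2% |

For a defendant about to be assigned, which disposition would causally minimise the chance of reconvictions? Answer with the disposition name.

Assessed risk tier is set before the disposition has any effect — it is not caused by the disposition — and it independently drives the outcome. That makes it a confounder, so the causal comparison is within assessed risk tier levels.
Within each level — low-risk: 20.1% vs 1.9%; high-risk: 79.4% vs 54.2% — standard prosecution is lower every time.

standard prosecution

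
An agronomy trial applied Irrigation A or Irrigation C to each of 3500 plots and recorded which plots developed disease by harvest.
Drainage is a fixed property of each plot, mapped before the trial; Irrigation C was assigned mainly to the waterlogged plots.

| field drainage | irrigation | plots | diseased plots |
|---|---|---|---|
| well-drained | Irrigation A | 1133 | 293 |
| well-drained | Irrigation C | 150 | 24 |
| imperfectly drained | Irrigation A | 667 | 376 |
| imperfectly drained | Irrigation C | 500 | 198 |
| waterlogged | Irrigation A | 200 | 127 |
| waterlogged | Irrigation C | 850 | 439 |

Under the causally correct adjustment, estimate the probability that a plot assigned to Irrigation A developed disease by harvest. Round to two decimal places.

Since field drainage is a pre-existing factor (not a product of the irrigation) and it affects the outcome on its own, it is a confounder. The stratified rates, not the pooled rate, identify the causal effect.
Standardising Irrigation A to the population field drainage mix: 0.367·293/1133 + 0.333·376/667 + 0.300·127/200 = 0.473.

0.47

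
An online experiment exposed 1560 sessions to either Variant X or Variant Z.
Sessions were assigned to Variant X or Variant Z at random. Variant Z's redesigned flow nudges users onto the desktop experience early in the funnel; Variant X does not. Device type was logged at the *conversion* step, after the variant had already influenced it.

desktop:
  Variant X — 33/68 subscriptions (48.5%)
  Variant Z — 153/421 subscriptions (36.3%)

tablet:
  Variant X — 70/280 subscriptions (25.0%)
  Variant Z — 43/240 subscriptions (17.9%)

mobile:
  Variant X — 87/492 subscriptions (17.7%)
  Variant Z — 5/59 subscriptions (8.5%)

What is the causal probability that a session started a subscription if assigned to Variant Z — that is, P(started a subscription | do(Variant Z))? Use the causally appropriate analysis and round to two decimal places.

Because the variant influences device type, device type is a post-treatment mediator, not a confounder. Stratifying on it would bias the estimate; the causal effect is the crude pooled difference.
So P(outcome | do(Variant Z)) is just the pooled rate for Variant Z: 201/720 = 0.279.

0.28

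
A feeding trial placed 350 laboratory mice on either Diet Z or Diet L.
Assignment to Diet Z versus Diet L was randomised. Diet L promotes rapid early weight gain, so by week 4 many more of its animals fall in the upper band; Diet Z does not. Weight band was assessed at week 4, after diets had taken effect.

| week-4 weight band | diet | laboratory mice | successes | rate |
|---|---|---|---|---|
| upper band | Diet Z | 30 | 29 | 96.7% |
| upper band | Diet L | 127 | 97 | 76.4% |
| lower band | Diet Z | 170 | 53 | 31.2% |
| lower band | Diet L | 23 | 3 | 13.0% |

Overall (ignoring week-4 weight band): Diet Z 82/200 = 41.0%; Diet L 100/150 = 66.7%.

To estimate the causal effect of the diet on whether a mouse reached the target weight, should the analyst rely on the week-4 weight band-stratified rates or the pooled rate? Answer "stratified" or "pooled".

pooled

Week-4 weight band is recorded after the diet and is itself shifted by it — it sits on the causal path from diet to outcome. Conditioning on a mediator would strip out part of the effect we want; the pooled comparison gives the total causal effect.
Pooled: Diet Z 41.0% vs Diet L 66.7%; Diet L is higher overall.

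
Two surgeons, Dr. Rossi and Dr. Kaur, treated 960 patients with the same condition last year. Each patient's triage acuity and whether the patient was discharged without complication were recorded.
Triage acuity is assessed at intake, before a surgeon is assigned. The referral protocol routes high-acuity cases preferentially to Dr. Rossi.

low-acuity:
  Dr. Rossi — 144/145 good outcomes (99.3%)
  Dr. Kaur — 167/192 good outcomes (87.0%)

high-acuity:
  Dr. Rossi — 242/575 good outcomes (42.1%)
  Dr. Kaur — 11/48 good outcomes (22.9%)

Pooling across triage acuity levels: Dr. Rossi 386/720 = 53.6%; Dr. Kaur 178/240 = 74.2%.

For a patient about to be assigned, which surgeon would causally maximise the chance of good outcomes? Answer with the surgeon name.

Within every triage acuity level Dr. Rossi has the higher rate, yet pooled Dr. Kaur does — Simpson's reversal.
Here triage acuity is a common cause — it drives both which surgeon a case falls under and the outcome. The crude comparison mixes populations; the stratum-specific rates are the causally relevant ones.
Within each level — low-acuity: 99.3% vs 87.0%; high-acuity: 42.1% vs 22.9% — Dr. Rossi is higher every time.

Dr. Rossi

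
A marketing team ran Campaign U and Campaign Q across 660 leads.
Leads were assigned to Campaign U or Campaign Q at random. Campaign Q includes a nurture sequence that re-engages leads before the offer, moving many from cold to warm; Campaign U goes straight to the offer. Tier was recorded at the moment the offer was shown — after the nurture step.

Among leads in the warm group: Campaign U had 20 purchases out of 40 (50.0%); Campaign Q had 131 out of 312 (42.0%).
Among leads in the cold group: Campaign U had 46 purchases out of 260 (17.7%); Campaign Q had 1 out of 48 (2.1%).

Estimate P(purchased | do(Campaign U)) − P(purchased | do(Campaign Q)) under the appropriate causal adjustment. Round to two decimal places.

-0.15

The engagement tier-specific comparison favours Campaign U throughout, but the pooled figures favour Campaign Q. The question is whether to condition on engagement tier.
Because the campaign influences engagement tier, engagement tier is a post-treatment mediator, not a confounder. Stratifying on it would bias the estimate; the causal effect is the crude pooled difference.
The causal difference is the pooled difference: 0.220 − 0.367 = -0.147.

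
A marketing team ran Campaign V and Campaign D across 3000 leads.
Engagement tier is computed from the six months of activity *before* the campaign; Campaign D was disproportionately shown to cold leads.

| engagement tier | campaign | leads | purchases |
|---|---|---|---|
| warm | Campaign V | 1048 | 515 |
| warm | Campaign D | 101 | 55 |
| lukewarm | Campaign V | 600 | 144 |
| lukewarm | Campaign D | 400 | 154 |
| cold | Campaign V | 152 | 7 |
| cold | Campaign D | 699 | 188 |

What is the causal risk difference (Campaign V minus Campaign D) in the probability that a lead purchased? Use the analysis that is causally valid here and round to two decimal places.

Here engagement tier is a common cause — it drives both which campaign a case falls under and the outcome. The crude comparison mixes populations; the stratum-specific rates are the causally relevant ones.
Adjusting over the population distribution of engagement tier: 0.383·(0.491−0.545) + 0.333·(0.240−0.385) + 0.284·(0.046−0.269) = -0.132.

-0.13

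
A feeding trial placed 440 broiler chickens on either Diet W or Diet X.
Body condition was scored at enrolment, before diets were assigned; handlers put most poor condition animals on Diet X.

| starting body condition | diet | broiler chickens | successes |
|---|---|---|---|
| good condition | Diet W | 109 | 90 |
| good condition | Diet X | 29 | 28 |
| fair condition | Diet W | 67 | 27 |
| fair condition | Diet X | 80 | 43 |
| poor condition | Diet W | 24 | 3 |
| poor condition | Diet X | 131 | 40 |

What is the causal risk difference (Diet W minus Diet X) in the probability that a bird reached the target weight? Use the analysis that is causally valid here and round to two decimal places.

-0.15

Starting body condition satisfies the back-door criterion: it is not a descendant of the diet, and it blocks the spurious path from diet to outcome. Adjusting for it (i.e., using the within-starting body condition rates) gives the causal effect.
Adjusting over the population distribution of starting body condition: 0.314·(0.826−0.966) + 0.334·(0.403−0.537) + 0.352·(0.125−0.305) = -0.152.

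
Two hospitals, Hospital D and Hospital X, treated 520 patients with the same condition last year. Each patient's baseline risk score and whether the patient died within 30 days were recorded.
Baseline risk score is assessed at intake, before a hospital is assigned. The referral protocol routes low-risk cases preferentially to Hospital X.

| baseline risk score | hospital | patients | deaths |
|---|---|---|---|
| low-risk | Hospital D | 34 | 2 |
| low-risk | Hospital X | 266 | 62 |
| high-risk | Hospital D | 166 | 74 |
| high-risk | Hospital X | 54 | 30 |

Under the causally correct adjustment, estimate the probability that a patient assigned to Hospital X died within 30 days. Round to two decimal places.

0.37

Within every baseline risk score level Hospital D has the lower rate, yet pooled Hospital X does — Simpson's reversal.
Here baseline risk score is a common cause — it drives both which hospital a case falls under and the outcome. The crude comparison mixes populations; the stratum-specific rates are the causally relevant ones.
Standardising Hospital X to the population baseline risk score mix: 0.577·62/266 + 0.423·30/54 = 0.370.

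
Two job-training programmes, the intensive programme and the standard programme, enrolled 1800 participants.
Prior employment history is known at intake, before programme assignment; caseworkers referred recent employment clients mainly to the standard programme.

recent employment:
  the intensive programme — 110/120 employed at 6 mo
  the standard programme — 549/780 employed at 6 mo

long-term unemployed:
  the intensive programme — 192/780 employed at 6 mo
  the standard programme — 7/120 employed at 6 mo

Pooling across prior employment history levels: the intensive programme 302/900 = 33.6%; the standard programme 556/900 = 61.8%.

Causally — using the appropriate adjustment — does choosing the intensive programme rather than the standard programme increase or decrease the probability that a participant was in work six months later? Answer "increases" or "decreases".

increases

Since prior employment history is a pre-existing factor (not a product of the programme) and it affects the outcome on its own, it is a confounder. The stratified rates, not the pooled rate, identify the causal effect.
Within each level — recent employment: 91.7% vs 70.4%; long-term unemployed: 24.6% vs 5.8% — the intensive programme is higher every time.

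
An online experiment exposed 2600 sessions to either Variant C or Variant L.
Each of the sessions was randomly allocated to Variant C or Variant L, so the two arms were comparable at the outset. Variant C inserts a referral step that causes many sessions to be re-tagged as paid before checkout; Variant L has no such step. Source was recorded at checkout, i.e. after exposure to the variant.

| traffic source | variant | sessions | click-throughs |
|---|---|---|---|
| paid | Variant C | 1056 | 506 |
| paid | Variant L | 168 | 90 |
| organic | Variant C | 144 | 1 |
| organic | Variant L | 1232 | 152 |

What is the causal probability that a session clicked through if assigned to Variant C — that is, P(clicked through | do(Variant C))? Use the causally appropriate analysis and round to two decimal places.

0.42

Traffic source here is a post-treatment variable shaped by the variant; conditioning on it would introduce bias rather than remove it. The overall comparison is the causal one.
So P(outcome | do(Variant C)) is just the pooled rate for Variant C: 507/1200 = 0.422.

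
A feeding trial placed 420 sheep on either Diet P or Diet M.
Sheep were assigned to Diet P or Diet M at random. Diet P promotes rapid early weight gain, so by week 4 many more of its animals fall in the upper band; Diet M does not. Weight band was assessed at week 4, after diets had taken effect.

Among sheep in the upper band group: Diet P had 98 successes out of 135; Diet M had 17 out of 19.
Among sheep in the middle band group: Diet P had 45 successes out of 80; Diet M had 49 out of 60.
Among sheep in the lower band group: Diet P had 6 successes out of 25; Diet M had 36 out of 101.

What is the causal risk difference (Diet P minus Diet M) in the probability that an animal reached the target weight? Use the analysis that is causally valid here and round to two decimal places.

+0.05

Within every week-4 weight band level Diet M has the higher rate, yet pooled Diet P does — Simpson's reversal.
Week-4 weight band is recorded after the diet and is itself shifted by it — it sits on the causal path from diet to outcome. Conditioning on a mediator would strip out part of the effect we want; the pooled comparison gives the total causal effect.
The causal difference is the pooled difference: 0.621 − 0.567 = +0.054.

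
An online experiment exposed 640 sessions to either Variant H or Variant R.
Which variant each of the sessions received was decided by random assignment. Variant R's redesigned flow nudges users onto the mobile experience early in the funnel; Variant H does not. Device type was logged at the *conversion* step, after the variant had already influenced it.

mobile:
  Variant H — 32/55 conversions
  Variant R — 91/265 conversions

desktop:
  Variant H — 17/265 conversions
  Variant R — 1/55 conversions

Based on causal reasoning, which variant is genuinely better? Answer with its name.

Within every device type level Variant H has the higher rate, yet pooled Variant R does — Simpson's reversal.
The distribution of device type is itself part of what the variant does — it is an intermediate outcome. Holding it fixed would remove that part of the effect; the total effect is the pooled difference.
Pooled: Variant H 15.3% vs Variant R 28.7%; Variant R is higher overall.

Variant R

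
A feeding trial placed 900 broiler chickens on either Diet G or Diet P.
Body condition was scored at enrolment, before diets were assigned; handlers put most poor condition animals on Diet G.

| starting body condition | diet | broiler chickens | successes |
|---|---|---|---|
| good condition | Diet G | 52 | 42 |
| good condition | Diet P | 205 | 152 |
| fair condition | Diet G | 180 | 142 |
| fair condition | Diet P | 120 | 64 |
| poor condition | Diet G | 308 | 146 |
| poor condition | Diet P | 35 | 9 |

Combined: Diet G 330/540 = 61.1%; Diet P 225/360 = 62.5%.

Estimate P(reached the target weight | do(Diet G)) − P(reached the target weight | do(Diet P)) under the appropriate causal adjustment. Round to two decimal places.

+0.19

The imbalance in starting body condition arose from how broiler chickens were allocated, not from anything the diet did; and starting body condition independently affects the outcome. The pooled gap is confounded — condition on starting body condition.
Adjusting over the population distribution of starting body condition: 0.286·(0.808−0.741) + 0.333·(0.789−0.533) + 0.381·(0.474−0.257) = +0.187.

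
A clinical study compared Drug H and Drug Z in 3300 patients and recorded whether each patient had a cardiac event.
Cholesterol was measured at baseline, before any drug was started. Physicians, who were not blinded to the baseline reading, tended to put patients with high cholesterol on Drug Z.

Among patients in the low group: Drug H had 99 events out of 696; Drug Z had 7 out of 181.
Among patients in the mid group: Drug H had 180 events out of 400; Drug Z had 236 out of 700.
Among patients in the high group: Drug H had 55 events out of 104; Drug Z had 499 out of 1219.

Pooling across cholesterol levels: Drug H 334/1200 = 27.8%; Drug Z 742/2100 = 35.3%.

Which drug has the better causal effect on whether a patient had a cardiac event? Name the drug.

Within every cholesterol level Drug Z has the lower rate, yet pooled Drug H does — Simpson's reversal.
Cholesterol is set before the drug has any effect — it is not caused by the drug — and it independently drives the outcome. That makes it a confounder, so the causal comparison is within cholesterol levels.
Within each level — low: 14.2% vs 3.9%; mid: 45.0% vs 33.7%; high: 52.9% vs 40.9% — Drug Z is lower every time.

Drug Z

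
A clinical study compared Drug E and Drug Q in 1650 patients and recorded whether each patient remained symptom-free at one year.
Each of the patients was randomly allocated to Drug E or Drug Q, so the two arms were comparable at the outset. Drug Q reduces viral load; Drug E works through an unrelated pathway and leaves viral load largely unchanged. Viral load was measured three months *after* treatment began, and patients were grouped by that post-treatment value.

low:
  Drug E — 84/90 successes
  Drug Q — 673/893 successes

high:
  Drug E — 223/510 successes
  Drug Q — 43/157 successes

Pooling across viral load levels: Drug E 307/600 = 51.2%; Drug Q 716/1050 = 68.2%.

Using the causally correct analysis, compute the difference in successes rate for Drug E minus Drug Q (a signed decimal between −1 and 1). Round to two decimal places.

-0.17

Within every viral load level Drug E has the higher rate, yet pooled Drug Q does — Simpson's reversal.
Stratifying would compare drugs among patients the drugs themselves sorted into viral load groups — a form of selection on an intermediate. The unconditioned pooled rates give the total causal effect.
The causal difference is the pooled difference: 0.512 − 0.682 = -0.170.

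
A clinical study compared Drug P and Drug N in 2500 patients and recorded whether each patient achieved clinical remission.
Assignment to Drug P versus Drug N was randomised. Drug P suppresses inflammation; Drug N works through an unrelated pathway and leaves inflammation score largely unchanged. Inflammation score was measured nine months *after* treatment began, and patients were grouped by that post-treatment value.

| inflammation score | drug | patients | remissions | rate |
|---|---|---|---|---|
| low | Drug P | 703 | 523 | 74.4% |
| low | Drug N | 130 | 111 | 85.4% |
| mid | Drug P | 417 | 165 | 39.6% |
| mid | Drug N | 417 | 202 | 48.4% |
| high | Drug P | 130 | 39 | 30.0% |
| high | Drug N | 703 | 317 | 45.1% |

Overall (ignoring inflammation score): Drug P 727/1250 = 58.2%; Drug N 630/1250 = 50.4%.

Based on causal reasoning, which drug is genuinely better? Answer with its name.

Drug P

Within every inflammation score level Drug N has the higher rate, yet pooled Drug P does — Simpson's reversal.
Because the drug influences inflammation score, inflammation score is a post-treatment mediator, not a confounder. Stratifying on it would bias the estimate; the causal effect is the crude pooled difference.
Pooled: Drug P 58.2% vs Drug N 50.4%; Drug P is higher overall.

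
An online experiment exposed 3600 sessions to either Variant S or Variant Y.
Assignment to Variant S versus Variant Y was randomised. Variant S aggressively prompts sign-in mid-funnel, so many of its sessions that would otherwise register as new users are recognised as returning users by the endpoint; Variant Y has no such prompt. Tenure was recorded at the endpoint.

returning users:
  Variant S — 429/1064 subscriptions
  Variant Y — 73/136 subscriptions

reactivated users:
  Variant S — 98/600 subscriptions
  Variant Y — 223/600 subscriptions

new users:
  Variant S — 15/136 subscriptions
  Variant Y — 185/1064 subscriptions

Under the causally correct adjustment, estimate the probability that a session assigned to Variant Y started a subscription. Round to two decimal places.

0.27

Because the variant influences user tenure, user tenure is a post-treatment mediator, not a confounder. Stratifying on it would bias the estimate; the causal effect is the crude pooled difference.
So P(outcome | do(Variant Y)) is just the pooled rate for Variant Y: 481/1800 = 0.267.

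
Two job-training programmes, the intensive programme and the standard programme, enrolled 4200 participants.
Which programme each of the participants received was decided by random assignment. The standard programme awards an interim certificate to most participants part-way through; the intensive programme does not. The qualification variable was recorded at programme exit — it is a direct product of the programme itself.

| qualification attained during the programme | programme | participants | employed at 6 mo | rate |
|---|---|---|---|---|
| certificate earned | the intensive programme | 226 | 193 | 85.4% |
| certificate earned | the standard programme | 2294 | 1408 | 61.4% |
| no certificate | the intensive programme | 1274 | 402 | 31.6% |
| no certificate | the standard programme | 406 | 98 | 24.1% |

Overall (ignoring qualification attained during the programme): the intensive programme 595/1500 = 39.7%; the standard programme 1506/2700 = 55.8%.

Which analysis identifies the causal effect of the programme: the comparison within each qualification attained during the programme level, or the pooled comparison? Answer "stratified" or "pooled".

pooled

Within every qualification attained during the programme level the intensive programme has the higher rate, yet pooled the standard programme does — Simpson's reversal.
Qualification attained during the programme lies on the pathway programme → qualification attained during the programme → outcome, so adjusting for it blocks the indirect effect. For the total causal effect of programme, use the unadjusted pooled rates.
Pooled: the intensive programme 39.7% vs the standard programme 55.8%; the standard programme is higher overall.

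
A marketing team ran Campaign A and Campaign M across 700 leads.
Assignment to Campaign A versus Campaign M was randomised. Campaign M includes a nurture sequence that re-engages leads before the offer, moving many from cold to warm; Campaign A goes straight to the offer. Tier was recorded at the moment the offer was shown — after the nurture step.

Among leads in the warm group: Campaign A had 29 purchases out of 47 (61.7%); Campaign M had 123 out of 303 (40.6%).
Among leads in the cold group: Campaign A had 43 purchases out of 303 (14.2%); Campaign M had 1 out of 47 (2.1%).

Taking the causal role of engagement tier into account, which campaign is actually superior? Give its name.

Campaign M

Within every engagement tier level Campaign A has the higher rate, yet pooled Campaign M does — Simpson's reversal.
Engagement tier lies on the pathway campaign → engagement tier → outcome, so adjusting for it blocks the indirect effect. For the total causal effect of campaign, use the unadjusted pooled rates.
Pooled: Campaign A 20.6% vs Campaign M 35.4%; Campaign M is higher overall.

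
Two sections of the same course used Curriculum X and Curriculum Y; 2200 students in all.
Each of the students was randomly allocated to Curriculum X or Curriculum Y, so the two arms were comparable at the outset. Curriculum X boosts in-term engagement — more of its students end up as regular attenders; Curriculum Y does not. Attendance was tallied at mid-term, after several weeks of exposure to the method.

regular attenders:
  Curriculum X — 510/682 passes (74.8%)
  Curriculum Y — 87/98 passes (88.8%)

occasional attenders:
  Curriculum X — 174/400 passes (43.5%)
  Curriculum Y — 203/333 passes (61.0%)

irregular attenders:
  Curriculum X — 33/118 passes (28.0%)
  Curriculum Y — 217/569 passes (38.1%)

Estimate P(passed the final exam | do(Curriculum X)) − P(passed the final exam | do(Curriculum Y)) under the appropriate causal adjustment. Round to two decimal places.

+0.09

Mid-term attendance is downstream of the teaching method. One should not condition on a consequence of treatment, so the overall rates are the right comparison.
The causal difference is the pooled difference: 0.598 − 0.507 = +0.090.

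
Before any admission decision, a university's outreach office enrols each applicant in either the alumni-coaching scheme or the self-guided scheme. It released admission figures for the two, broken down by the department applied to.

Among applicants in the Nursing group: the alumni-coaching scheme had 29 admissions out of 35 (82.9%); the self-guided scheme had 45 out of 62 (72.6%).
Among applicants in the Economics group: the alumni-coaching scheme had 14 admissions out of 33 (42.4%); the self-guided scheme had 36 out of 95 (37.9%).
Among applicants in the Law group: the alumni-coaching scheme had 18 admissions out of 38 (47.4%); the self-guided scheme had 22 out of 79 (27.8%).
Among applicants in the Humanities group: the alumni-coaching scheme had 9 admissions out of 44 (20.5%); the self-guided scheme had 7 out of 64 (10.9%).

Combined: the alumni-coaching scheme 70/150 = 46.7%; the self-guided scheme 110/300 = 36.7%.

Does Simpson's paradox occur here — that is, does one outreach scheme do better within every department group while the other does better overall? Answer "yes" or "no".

no

Within each department level (Nursing 82.9% vs 72.6%; Economics 42.4% vs 37.9%; Law 47.4% vs 27.8%; Humanities 20.5% vs 10.9%), the alumni-coaching scheme has the higher rate every time. Pooled: 46.7% vs 36.7% — the alumni-coaching scheme has the higher rate overall. They agree.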